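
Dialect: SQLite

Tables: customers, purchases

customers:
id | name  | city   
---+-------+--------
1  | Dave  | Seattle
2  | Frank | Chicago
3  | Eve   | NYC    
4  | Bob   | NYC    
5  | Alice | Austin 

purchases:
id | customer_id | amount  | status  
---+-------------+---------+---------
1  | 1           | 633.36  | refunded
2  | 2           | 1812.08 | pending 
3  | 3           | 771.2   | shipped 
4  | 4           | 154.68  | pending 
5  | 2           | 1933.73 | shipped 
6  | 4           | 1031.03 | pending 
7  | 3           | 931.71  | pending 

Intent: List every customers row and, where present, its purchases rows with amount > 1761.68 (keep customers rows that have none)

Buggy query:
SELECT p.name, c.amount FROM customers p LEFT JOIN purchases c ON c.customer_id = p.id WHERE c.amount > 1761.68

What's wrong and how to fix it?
Bug: Filtering c.amount in WHERE discards the NULL rows produced by LEFT JOIN, turning it into an inner join

Fix: Move the right-table condition into the ON clause so unmatched parents are kept

Corrected query:
SELECT p.name, c.amount FROM customers p LEFT JOIN purchases c ON c.customer_id = p.id AND c.amount > 1761.68

Result:
name  | amount 
------+--------
Dave  | NULL   
Frank | 1812.08
Frank | 1933.73
Eve   | NULL   
Bob   | NULL   
Alice | NULL   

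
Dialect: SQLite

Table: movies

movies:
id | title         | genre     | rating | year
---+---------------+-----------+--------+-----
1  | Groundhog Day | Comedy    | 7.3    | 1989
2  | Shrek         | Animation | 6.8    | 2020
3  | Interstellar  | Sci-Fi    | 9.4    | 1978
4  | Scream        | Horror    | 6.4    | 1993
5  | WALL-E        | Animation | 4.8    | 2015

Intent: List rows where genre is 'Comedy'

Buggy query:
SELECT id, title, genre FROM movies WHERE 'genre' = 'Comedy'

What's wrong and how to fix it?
Bug: Single quotes denote string literals in SQL; the column name is being compared as a constant string

Fix: Remove the quotes around the column name (or use double quotes for an identifier)

Corrected query:
SELECT id, title, genre FROM movies WHERE genre = 'Comedy'

Result:
id | title         | genre 
---+---------------+-------
1  | Groundhog Day | Comedy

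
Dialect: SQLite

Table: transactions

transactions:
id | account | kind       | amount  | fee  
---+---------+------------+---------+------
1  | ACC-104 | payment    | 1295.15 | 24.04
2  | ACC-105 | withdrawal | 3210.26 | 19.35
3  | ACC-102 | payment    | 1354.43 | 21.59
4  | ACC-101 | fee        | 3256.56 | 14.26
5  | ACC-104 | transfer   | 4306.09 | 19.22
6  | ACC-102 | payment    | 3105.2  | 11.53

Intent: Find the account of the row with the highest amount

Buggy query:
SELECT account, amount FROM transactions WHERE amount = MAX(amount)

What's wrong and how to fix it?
Bug: MAX(amount) is an aggregate and cannot be used directly in WHERE

Fix: Use a subquery: WHERE amount = (SELECT MAX(amount) FROM transactions)

Corrected query:
SELECT account, amount FROM transactions WHERE amount = (SELECT MAX(amount) FROM transactions)

Result:
account | amount 
--------+--------
ACC-104 | 4306.09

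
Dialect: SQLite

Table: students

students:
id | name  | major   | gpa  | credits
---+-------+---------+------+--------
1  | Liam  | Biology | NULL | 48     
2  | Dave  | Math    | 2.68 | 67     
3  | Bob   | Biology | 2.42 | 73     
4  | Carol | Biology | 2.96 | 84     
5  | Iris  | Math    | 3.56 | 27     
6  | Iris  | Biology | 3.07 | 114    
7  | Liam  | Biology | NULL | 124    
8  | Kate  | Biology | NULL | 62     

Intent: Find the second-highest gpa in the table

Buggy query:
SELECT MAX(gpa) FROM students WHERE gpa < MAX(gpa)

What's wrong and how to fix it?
Bug: MAX(gpa) on the right of the comparison is an aggregate-in-WHERE error

Fix: Compute the overall MAX in a subquery, then take MAX of rows below it

Corrected query:
SELECT MAX(gpa) FROM students WHERE gpa < (SELECT MAX(gpa) FROM students)

Result:
MAX(gpa)
--------
3.07    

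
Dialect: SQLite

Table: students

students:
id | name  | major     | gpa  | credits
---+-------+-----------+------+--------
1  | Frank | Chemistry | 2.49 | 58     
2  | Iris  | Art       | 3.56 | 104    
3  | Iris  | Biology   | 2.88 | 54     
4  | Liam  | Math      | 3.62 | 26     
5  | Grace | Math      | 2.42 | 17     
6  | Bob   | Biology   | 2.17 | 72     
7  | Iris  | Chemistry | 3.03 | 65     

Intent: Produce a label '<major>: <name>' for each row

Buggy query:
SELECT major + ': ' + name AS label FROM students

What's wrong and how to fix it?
Bug: SQLite uses || for string concatenation; + coerces text to numbers (yielding 0)

Fix: Replace + with || to concatenate text

Corrected query:
SELECT major || ': ' || name AS label FROM students

Result:
label           
----------------
Chemistry: Frank
Art: Iris       
Biology: Iris   
Math: Liam      
Math: Grace     
Biology: Bob    
Chemistry: Iris 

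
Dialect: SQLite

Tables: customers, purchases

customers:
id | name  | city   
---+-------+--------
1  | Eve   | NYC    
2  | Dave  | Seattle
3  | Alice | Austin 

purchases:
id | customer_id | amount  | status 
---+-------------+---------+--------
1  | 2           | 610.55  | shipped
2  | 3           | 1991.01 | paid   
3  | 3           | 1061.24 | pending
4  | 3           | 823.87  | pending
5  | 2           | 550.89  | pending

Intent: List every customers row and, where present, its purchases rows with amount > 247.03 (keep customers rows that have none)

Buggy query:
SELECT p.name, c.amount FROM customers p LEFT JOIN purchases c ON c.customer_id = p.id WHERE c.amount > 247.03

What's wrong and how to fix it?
Bug: A WHERE condition on the right-hand table after LEFT JOIN drops unmatched parents

Fix: Move the right-table condition into the ON clause so unmatched parents are kept

Corrected query:
SELECT p.name, c.amount FROM customers p LEFT JOIN purchases c ON c.customer_id = p.id AND c.amount > 247.03

Result:
name  | amount 
------+--------
Eve   | NULL   
Dave  | 550.89 
Dave  | 610.55 
Alice | 823.87 
Alice | 1061.24
Alice | 1991.01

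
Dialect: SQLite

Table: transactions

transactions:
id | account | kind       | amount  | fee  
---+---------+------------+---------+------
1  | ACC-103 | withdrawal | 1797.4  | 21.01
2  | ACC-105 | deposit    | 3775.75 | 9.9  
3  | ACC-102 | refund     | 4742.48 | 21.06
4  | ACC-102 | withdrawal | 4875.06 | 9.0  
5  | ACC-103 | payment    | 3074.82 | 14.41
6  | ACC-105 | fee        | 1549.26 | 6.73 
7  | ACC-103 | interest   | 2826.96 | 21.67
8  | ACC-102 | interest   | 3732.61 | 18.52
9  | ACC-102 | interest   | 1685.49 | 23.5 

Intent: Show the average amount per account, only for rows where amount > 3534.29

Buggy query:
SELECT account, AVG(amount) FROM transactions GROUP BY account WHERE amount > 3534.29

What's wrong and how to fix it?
Bug: WHERE cannot follow GROUP BY

Fix: Move the WHERE clause before GROUP BY

Corrected query:
SELECT account, AVG(amount) FROM transactions WHERE amount > 3534.29 GROUP BY account

Result:
account | AVG(amount)
--------+------------
ACC-102 | 4450.05    
ACC-105 | 3775.75    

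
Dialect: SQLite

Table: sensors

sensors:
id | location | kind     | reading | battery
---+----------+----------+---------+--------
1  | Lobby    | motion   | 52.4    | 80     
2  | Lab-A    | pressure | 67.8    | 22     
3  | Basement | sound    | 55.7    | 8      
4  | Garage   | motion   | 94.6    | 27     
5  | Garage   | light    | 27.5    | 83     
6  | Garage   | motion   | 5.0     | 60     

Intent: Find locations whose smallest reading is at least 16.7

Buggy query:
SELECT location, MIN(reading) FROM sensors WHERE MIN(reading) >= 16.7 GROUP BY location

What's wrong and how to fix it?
Bug: Aggregates like MIN are computed per group after WHERE runs

Fix: Use HAVING for the per-group MIN condition

Corrected query:
SELECT location, MIN(reading) FROM sensors GROUP BY location HAVING MIN(reading) >= 16.7

Result:
location | MIN(reading)
---------+-------------
Basement | 55.7        
Lab-A    | 67.8        
Lobby    | 52.4        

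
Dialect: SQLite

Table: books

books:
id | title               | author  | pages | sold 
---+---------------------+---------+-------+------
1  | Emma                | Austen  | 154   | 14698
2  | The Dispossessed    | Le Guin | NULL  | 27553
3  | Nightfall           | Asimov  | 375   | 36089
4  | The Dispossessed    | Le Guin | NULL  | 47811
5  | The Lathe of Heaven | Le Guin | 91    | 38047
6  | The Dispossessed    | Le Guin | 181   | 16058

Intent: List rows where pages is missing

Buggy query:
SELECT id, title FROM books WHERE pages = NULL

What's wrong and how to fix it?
Bug: '= NULL' is always unknown in SQL three-valued logic, so no rows match

Fix: Use IS NULL to test for NULL

Corrected query:
SELECT id, title FROM books WHERE pages IS NULL

Result:
id | title           
---+-----------------
2  | The Dispossessed
4  | The Dispossessed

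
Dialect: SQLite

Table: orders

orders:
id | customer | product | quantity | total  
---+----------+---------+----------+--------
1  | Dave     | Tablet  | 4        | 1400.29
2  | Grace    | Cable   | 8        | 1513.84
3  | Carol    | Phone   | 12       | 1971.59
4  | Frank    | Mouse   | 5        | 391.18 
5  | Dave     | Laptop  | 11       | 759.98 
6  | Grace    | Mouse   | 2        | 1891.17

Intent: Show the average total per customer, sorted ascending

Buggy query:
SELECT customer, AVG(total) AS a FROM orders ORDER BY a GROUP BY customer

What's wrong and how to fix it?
Bug: GROUP BY must precede ORDER BY

Fix: Move ORDER BY to the end, after GROUP BY

Corrected query:
SELECT customer, AVG(total) AS a FROM orders GROUP BY customer ORDER BY a

Result:
customer | a       
---------+---------
Frank    | 391.18  
Dave     | 1080.135
Grace    | 1702.505
Carol    | 1971.59 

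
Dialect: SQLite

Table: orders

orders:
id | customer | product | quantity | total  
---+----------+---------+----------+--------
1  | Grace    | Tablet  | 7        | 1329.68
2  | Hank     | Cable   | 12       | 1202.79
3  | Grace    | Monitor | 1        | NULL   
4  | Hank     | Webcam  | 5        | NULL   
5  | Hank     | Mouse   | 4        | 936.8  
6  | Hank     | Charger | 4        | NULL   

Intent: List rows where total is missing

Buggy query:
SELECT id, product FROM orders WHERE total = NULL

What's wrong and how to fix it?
Bug: '= NULL' is always unknown in SQL three-valued logic, so no rows match

Fix: Replace '= NULL' with 'IS NULL'

Corrected query:
SELECT id, product FROM orders WHERE total IS NULL

Result:
id | product
---+--------
3  | Monitor
4  | Webcam 
6  | Charger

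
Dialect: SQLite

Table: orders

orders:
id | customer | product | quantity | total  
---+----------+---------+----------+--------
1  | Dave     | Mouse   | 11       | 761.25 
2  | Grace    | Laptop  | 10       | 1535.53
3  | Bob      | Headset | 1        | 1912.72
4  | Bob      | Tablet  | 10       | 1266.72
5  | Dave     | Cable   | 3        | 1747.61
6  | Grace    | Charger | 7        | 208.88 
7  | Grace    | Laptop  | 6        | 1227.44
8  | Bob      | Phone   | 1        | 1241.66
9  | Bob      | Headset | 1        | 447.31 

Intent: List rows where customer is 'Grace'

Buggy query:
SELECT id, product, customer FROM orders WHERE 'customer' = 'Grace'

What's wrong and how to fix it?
Bug: Single quotes denote string literals in SQL; the column name is being compared as a constant string

Fix: Remove the quotes around the column name (or use double quotes for an identifier)

Corrected query:
SELECT id, product, customer FROM orders WHERE customer = 'Grace'

Result:
id | product | customer
---+---------+---------
2  | Laptop  | Grace   
6  | Charger | Grace   
7  | Laptop  | Grace   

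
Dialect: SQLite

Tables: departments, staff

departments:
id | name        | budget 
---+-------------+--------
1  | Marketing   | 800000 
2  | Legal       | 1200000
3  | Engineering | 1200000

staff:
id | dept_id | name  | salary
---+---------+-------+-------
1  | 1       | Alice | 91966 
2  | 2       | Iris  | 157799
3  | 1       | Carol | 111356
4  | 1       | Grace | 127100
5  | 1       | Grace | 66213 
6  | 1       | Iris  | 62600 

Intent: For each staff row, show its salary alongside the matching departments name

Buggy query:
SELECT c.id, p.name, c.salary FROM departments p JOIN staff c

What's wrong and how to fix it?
Bug: JOIN with no ON clause produces a cartesian product; every staff row pairs with every departments row

Fix: Specify the join condition linking the foreign key to the parent id

Corrected query:
SELECT c.id, p.name, c.salary FROM departments p JOIN staff c ON c.dept_id = p.id

Result:
id | name      | salary
---+-----------+-------
1  | Marketing | 91966 
2  | Legal     | 157799
3  | Marketing | 111356
4  | Marketing | 127100
5  | Marketing | 66213 
6  | Marketing | 62600 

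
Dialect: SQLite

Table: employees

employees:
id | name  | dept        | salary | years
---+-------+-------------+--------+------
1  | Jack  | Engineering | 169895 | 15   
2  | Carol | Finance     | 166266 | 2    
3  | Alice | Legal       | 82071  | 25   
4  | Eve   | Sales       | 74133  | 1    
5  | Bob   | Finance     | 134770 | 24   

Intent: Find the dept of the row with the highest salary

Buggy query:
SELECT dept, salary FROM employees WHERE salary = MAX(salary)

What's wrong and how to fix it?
Bug: WHERE is evaluated per row; an aggregate over the whole table isn't defined there

Fix: Use a subquery: WHERE salary = (SELECT MAX(salary) FROM employees)

Corrected query:
SELECT dept, salary FROM employees WHERE salary = (SELECT MAX(salary) FROM employees)

Result:
dept        | salary
------------+-------
Engineering | 169895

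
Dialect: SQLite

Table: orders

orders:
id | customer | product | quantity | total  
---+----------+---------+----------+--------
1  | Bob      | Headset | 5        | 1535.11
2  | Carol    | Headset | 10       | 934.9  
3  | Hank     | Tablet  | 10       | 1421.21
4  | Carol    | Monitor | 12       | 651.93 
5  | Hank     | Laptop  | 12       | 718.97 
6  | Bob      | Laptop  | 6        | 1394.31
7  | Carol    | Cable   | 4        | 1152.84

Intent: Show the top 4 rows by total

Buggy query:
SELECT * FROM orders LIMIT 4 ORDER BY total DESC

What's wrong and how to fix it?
Bug: LIMIT must come after ORDER BY

Fix: Swap the clauses: ORDER BY first, then LIMIT

Corrected query:
SELECT * FROM orders ORDER BY total DESC LIMIT 4

Result:
id | customer | product | quantity | total  
---+----------+---------+----------+--------
1  | Bob      | Headset | 5        | 1535.11
3  | Hank     | Tablet  | 10       | 1421.21
6  | Bob      | Laptop  | 6        | 1394.31
7  | Carol    | Cable   | 4        | 1152.84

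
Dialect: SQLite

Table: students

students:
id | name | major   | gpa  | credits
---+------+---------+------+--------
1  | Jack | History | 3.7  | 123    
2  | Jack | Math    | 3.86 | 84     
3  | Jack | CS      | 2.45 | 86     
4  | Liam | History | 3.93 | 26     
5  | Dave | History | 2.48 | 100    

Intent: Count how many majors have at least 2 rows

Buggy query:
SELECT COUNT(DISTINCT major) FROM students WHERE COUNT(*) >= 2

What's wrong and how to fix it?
Bug: COUNT(*) cannot appear in WHERE; the per-group count doesn't exist yet

Fix: Use a subquery that GROUPs and filters with HAVING, then count its rows

Corrected query:
SELECT COUNT(*) FROM (SELECT major FROM students GROUP BY major HAVING COUNT(*) >= 2)

Result:
COUNT(*)
--------
1       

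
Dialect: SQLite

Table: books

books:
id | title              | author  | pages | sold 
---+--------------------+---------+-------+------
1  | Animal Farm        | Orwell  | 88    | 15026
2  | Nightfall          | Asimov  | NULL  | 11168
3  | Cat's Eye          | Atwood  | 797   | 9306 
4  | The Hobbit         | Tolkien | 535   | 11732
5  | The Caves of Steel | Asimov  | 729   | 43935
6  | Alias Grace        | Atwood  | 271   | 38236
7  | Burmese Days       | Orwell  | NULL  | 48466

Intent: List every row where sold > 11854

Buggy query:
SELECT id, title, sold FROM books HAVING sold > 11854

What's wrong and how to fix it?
Bug: This is a non-aggregate query (no GROUP BY, no aggregates), so in SQLite the HAVING clause is invalid here; a row-level condition belongs in WHERE

Fix: Replace HAVING with WHERE since the condition applies to individual rows

Corrected query:
SELECT id, title, sold FROM books WHERE sold > 11854

Result:
id | title              | sold 
---+--------------------+------
1  | Animal Farm        | 15026
5  | The Caves of Steel | 43935
6  | Alias Grace        | 38236
7  | Burmese Days       | 48466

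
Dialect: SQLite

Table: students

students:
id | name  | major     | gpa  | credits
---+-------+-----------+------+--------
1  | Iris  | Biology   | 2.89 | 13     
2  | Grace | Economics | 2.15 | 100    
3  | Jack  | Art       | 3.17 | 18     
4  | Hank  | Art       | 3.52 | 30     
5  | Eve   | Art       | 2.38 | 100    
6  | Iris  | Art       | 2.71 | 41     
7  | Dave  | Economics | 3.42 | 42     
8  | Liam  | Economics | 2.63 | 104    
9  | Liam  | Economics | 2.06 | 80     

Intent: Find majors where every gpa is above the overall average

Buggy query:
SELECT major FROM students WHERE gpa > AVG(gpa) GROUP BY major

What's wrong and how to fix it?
Bug: WHERE evaluates per row before aggregation, so AVG() is unavailable

Fix: Compute the overall average in a scalar subquery and compare each group's MIN against it in HAVING

Corrected query:
SELECT major FROM students GROUP BY major HAVING MIN(gpa) > (SELECT AVG(gpa) FROM students)

Result:
major  
-------
Biology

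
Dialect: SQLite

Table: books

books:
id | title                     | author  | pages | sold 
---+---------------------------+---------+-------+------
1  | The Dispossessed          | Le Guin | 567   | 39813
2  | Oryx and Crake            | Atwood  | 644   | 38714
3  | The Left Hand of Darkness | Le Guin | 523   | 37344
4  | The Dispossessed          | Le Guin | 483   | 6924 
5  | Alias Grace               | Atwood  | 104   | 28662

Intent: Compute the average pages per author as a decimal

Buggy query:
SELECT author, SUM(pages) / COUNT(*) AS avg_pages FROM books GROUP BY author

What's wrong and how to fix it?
Bug: Both operands are integers, so '/' performs integer division and truncates

Fix: Cast one side to REAL so the division keeps the fractional part

Corrected query:
SELECT author, SUM(pages) * 1.0 / COUNT(*) AS avg_pages FROM books GROUP BY author

Result:
author  | avg_pages 
--------+-----------
Atwood  | 374       
Le Guin | 524.333333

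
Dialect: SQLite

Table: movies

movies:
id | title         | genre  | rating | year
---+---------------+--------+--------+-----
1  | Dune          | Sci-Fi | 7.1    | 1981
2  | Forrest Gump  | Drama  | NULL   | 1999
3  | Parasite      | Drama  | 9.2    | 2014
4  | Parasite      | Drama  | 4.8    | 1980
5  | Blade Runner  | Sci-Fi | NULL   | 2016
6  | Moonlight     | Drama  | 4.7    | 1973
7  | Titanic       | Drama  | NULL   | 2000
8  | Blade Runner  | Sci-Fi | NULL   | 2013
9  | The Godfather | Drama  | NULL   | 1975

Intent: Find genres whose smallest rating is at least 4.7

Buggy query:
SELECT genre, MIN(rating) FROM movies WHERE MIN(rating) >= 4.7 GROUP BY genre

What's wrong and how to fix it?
Bug: MIN() in WHERE is a misuse of aggregate

Fix: Use HAVING for the per-group MIN condition

Corrected query:
SELECT genre, MIN(rating) FROM movies GROUP BY genre HAVING MIN(rating) >= 4.7

Result:
genre  | MIN(rating)
-------+------------
Drama  | 4.7        
Sci-Fi | 7.1        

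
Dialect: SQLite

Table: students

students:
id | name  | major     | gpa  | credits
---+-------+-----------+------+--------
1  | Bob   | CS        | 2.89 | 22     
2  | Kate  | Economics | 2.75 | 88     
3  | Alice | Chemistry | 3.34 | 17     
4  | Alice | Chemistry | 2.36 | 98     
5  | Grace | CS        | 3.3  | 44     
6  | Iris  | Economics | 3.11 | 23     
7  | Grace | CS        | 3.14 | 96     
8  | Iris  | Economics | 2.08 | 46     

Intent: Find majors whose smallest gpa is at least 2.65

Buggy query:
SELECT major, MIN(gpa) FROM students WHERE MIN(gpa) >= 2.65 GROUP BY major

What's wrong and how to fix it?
Bug: MIN() in WHERE is a misuse of aggregate

Fix: Use HAVING for the per-group MIN condition

Corrected query:
SELECT major, MIN(gpa) FROM students GROUP BY major HAVING MIN(gpa) >= 2.65

Result:
major | MIN(gpa)
------+---------
CS    | 2.89    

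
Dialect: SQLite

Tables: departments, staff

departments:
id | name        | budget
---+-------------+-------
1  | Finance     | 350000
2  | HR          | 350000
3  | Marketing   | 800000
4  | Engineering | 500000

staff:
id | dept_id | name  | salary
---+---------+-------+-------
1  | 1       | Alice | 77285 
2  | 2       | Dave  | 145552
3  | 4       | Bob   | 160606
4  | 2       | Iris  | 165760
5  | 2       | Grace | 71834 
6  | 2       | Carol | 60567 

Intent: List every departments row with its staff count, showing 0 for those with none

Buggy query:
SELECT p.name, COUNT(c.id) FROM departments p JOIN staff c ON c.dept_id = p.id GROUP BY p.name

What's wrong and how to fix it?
Bug: An inner join excludes parents with zero children

Fix: Use LEFT JOIN so parents without children still appear (COUNT(c.id) gives 0)

Corrected query:
SELECT p.name, COUNT(c.id) FROM departments p LEFT JOIN staff c ON c.dept_id = p.id GROUP BY p.name

Result:
name        | COUNT(c.id)
------------+------------
Engineering | 1          
Finance     | 1          
HR          | 4          
Marketing   | 0          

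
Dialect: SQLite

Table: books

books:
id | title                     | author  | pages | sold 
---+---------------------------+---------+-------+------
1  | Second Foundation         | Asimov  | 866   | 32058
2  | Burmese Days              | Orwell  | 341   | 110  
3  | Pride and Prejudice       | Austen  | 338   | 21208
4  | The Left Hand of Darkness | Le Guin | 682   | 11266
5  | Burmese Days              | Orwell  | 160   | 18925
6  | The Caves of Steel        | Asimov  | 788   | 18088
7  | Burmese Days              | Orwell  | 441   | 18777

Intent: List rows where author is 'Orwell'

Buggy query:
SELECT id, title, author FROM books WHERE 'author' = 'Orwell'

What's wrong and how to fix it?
Bug: Single quotes denote string literals in SQL; the column name is being compared as a constant string

Fix: Reference the column as author without single quotes

Corrected query:
SELECT id, title, author FROM books WHERE author = 'Orwell'

Result:
id | title        | author
---+--------------+-------
2  | Burmese Days | Orwell
5  | Burmese Days | Orwell
7  | Burmese Days | Orwell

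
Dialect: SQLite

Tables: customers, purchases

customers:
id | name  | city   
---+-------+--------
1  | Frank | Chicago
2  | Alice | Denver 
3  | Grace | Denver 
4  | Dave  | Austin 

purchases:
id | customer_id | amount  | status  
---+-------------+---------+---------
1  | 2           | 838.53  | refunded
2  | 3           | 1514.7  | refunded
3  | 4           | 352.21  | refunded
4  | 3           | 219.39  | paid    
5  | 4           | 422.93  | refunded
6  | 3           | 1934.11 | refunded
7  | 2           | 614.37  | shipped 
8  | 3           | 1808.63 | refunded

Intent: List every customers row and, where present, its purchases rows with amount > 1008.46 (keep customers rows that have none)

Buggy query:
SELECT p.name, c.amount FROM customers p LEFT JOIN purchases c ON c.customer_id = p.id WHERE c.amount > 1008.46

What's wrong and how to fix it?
Bug: Filtering c.amount in WHERE discards the NULL rows produced by LEFT JOIN, turning it into an inner join

Fix: Move the right-table condition into the ON clause so unmatched parents are kept

Corrected query:
SELECT p.name, c.amount FROM customers p LEFT JOIN purchases c ON c.customer_id = p.id AND c.amount > 1008.46

Result:
name  | amount 
------+--------
Frank | NULL   
Alice | NULL   
Grace | 1514.7 
Grace | 1808.63
Grace | 1934.11
Dave  | NULL   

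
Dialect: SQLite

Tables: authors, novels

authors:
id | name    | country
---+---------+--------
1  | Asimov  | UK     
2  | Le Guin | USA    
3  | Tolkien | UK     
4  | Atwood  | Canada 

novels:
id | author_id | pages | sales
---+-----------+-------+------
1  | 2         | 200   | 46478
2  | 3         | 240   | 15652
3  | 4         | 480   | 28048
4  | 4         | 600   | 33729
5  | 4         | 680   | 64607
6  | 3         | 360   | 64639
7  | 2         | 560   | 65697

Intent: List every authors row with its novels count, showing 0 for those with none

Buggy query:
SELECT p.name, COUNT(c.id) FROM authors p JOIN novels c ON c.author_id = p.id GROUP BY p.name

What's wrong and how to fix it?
Bug: An inner join excludes parents with zero children

Fix: Switch to LEFT JOIN to retain unmatched parent rows

Corrected query:
SELECT p.name, COUNT(c.id) FROM authors p LEFT JOIN novels c ON c.author_id = p.id GROUP BY p.name

Result:
name    | COUNT(c.id)
--------+------------
Asimov  | 0          
Atwood  | 3          
Le Guin | 2          
Tolkien | 2          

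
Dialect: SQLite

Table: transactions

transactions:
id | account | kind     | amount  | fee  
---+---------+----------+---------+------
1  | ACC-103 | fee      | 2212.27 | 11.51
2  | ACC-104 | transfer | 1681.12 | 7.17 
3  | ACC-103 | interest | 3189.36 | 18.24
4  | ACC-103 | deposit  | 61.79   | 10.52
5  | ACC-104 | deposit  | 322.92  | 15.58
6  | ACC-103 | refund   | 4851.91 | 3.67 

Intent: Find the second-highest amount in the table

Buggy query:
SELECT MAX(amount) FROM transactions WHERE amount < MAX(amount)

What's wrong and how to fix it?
Bug: The inner MAX is an aggregate inside WHERE, which is not allowed

Fix: Put the inner MAX in a scalar subquery

Corrected query:
SELECT MAX(amount) FROM transactions WHERE amount < (SELECT MAX(amount) FROM transactions)

Result:
MAX(amount)
-----------
3189.36    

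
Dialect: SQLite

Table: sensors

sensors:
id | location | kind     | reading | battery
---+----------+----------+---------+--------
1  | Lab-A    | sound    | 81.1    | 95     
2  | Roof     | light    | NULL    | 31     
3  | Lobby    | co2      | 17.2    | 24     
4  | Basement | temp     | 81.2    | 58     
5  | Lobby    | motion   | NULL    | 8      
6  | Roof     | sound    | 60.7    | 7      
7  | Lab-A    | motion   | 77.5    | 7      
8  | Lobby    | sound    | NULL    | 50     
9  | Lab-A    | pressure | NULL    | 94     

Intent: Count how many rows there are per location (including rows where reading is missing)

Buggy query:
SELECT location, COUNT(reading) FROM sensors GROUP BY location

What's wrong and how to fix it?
Bug: COUNT(column) counts non-NULL values only; rows with NULL reading aren't counted

Fix: Use COUNT(*) to count all rows regardless of NULL

Corrected query:
SELECT location, COUNT(*) FROM sensors GROUP BY location

Result:
location | COUNT(*)
---------+---------
Basement | 1       
Lab-A    | 3       
Lobby    | 3       
Roof     | 2       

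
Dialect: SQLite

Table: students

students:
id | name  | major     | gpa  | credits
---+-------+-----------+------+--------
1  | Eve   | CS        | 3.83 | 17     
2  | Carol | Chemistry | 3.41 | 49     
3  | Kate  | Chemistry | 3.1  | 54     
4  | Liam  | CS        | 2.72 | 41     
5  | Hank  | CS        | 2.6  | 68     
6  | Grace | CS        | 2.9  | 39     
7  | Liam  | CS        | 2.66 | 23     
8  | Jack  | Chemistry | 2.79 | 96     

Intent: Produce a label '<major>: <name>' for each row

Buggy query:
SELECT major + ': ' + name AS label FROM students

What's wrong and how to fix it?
Bug: SQLite uses || for string concatenation; + coerces text to numbers (yielding 0)

Fix: Replace + with || to concatenate text

Corrected query:
SELECT major || ': ' || name AS label FROM students

Result:
label           
----------------
CS: Eve         
Chemistry: Carol
Chemistry: Kate 
CS: Liam        
CS: Hank        
CS: Grace       
CS: Liam        
Chemistry: Jack 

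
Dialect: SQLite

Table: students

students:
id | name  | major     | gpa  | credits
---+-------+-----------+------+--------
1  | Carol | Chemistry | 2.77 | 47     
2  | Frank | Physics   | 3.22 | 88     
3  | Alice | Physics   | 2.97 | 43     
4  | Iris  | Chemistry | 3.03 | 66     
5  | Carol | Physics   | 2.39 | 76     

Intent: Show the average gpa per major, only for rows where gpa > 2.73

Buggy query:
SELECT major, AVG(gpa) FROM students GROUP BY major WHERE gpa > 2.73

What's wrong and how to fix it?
Bug: WHERE cannot follow GROUP BY

Fix: Move the WHERE clause before GROUP BY

Corrected query:
SELECT major, AVG(gpa) FROM students WHERE gpa > 2.73 GROUP BY major

Result:
major     | AVG(gpa)
----------+---------
Chemistry | 2.9     
Physics   | 3.095   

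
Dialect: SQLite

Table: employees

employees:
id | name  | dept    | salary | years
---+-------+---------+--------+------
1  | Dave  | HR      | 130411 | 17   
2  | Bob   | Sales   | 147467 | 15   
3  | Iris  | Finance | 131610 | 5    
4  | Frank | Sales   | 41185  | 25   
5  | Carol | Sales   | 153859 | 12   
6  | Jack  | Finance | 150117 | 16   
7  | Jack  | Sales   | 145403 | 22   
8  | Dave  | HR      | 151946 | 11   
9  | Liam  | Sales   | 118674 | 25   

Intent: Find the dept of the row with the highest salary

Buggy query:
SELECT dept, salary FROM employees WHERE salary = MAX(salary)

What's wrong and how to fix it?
Bug: MAX(salary) is an aggregate and cannot be used directly in WHERE

Fix: Use a subquery: WHERE salary = (SELECT MAX(salary) FROM employees)

Corrected query:
SELECT dept, salary FROM employees WHERE salary = (SELECT MAX(salary) FROM employees)

Result:
dept  | salary
------+-------
Sales | 153859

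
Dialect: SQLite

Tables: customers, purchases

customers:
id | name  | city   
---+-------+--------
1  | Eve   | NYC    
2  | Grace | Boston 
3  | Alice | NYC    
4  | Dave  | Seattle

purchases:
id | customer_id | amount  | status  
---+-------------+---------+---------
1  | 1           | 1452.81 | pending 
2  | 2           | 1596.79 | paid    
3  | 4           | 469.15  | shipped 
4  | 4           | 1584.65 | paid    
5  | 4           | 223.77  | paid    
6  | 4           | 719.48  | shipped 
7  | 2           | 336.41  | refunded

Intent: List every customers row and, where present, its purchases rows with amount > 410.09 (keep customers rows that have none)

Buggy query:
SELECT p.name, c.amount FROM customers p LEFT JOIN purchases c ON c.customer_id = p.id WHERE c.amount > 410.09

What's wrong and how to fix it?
Bug: A WHERE condition on the right-hand table after LEFT JOIN drops unmatched parents

Fix: Put 'c.amount > 410.09' in the JOIN's ON clause instead of WHERE

Corrected query:
SELECT p.name, c.amount FROM customers p LEFT JOIN purchases c ON c.customer_id = p.id AND c.amount > 410.09

Result:
name  | amount 
------+--------
Eve   | 1452.81
Grace | 1596.79
Alice | NULL   
Dave  | 469.15 
Dave  | 719.48 
Dave  | 1584.65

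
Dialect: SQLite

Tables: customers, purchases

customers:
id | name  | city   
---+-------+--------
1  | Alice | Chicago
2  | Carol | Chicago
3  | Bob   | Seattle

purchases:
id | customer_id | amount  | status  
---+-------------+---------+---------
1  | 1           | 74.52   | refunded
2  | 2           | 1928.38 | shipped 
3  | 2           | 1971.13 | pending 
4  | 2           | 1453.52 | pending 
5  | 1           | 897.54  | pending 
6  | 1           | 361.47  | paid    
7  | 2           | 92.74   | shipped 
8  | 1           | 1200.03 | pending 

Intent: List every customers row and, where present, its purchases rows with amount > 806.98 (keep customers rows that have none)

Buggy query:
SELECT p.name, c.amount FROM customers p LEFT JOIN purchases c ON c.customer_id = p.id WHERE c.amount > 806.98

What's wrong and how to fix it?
Bug: A WHERE condition on the right-hand table after LEFT JOIN drops unmatched parents

Fix: Put 'c.amount > 806.98' in the JOIN's ON clause instead of WHERE

Corrected query:
SELECT p.name, c.amount FROM customers p LEFT JOIN purchases c ON c.customer_id = p.id AND c.amount > 806.98

Result:
name  | amount 
------+--------
Alice | 897.54 
Alice | 1200.03
Carol | 1453.52
Carol | 1928.38
Carol | 1971.13
Bob   | NULL   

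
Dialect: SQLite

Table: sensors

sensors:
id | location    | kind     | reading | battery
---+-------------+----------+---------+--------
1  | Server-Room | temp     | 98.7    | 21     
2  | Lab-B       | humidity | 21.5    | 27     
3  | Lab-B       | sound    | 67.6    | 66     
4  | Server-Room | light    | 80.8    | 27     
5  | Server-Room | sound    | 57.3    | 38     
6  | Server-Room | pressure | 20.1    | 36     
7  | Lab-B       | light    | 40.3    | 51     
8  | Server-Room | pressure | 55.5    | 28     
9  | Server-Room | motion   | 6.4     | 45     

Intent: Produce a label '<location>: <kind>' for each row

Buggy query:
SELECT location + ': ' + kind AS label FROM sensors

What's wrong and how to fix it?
Bug: SQLite uses || for string concatenation; + coerces text to numbers (yielding 0)

Fix: Replace + with || to concatenate text

Corrected query:
SELECT location || ': ' || kind AS label FROM sensors

Result:
label                
---------------------
Server-Room: temp    
Lab-B: humidity      
Lab-B: sound         
Server-Room: light   
Server-Room: sound   
Server-Room: pressure
Lab-B: light         
Server-Room: pressure
Server-Room: motion  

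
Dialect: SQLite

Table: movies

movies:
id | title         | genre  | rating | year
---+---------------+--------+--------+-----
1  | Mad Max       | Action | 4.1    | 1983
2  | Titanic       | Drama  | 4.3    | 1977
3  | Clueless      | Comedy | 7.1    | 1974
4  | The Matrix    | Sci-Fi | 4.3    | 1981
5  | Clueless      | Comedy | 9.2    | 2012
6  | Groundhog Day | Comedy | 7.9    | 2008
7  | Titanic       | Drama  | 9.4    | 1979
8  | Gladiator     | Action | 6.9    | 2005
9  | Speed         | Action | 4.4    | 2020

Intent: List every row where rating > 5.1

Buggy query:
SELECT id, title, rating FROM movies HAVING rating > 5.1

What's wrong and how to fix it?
Bug: HAVING filters the output of aggregation, but this query has no GROUP BY and no aggregate functions, so SQLite rejects it (HAVING clause on a non-aggregate query); the condition here is per row

Fix: Use WHERE for row-level filtering

Corrected query:
SELECT id, title, rating FROM movies WHERE rating > 5.1

Result:
id | title         | rating
---+---------------+-------
3  | Clueless      | 7.1   
5  | Clueless      | 9.2   
6  | Groundhog Day | 7.9   
7  | Titanic       | 9.4   
8  | Gladiator     | 6.9   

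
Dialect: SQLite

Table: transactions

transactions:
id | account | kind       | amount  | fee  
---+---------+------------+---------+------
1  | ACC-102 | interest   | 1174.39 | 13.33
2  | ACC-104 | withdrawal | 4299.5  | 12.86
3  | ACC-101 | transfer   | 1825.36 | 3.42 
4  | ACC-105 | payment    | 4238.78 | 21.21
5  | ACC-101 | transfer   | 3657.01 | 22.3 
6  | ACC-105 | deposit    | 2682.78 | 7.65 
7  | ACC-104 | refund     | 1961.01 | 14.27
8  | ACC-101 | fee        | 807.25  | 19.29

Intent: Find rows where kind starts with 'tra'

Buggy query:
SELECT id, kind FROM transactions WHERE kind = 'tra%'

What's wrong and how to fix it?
Bug: '=' compares the literal string including the % character; pattern matching needs LIKE

Fix: Use LIKE for wildcard pattern matching

Corrected query:
SELECT id, kind FROM transactions WHERE kind LIKE 'tra%'

Result:
id | kind    
---+---------
3  | transfer
5  | transfer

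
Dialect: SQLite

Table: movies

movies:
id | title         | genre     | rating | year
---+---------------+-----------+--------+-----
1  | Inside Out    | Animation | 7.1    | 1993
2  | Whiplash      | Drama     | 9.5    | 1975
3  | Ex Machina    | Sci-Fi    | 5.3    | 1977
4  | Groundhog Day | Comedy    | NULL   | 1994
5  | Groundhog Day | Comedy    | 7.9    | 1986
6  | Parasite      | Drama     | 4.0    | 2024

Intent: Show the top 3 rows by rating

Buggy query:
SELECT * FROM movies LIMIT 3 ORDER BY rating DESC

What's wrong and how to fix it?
Bug: LIMIT must come after ORDER BY

Fix: Swap the clauses: ORDER BY first, then LIMIT

Corrected query:
SELECT * FROM movies ORDER BY rating DESC LIMIT 3

Result:
id | title         | genre     | rating | year
---+---------------+-----------+--------+-----
2  | Whiplash      | Drama     | 9.5    | 1975
5  | Groundhog Day | Comedy    | 7.9    | 1986
1  | Inside Out    | Animation | 7.1    | 1993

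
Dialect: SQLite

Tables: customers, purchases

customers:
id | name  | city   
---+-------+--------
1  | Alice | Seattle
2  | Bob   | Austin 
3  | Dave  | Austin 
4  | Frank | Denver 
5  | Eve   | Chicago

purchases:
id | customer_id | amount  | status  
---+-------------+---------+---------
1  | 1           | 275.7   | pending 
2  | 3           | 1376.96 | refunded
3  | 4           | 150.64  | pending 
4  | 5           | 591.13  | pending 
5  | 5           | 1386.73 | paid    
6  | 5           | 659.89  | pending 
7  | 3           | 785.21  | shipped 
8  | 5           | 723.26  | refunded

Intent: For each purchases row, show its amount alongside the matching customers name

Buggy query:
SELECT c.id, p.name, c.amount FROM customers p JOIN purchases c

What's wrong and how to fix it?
Bug: JOIN with no ON clause produces a cartesian product; every purchases row pairs with every customers row

Fix: Add ON c.customer_id = p.id to the JOIN

Corrected query:
SELECT c.id, p.name, c.amount FROM customers p JOIN purchases c ON c.customer_id = p.id

Result:
id | name  | amount 
---+-------+--------
1  | Alice | 275.7  
2  | Dave  | 1376.96
3  | Frank | 150.64 
4  | Eve   | 591.13 
5  | Eve   | 1386.73
6  | Eve   | 659.89 
7  | Dave  | 785.21 
8  | Eve   | 723.26 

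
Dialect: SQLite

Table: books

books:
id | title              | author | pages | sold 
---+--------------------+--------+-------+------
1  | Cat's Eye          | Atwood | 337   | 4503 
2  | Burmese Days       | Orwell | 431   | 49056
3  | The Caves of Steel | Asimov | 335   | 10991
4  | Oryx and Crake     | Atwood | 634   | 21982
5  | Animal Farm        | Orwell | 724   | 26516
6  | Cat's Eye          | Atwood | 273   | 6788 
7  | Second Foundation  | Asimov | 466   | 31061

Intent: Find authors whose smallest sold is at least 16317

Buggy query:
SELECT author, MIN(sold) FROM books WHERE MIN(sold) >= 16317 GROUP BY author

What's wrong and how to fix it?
Bug: MIN() in WHERE is a misuse of aggregate

Fix: Replace WHERE with HAVING after the GROUP BY

Corrected query:
SELECT author, MIN(sold) FROM books GROUP BY author HAVING MIN(sold) >= 16317

Result:
author | MIN(sold)
-------+----------
Orwell | 26516    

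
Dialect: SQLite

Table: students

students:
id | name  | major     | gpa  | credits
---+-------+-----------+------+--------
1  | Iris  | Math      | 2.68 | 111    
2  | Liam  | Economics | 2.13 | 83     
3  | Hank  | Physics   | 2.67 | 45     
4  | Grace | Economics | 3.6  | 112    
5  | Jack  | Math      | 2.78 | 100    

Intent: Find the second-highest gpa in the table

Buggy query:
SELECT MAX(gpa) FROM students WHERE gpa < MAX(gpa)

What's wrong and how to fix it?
Bug: The inner MAX is an aggregate inside WHERE, which is not allowed

Fix: Compute the overall MAX in a subquery, then take MAX of rows below it

Corrected query:
SELECT MAX(gpa) FROM students WHERE gpa < (SELECT MAX(gpa) FROM students)

Result:
MAX(gpa)
--------
2.78    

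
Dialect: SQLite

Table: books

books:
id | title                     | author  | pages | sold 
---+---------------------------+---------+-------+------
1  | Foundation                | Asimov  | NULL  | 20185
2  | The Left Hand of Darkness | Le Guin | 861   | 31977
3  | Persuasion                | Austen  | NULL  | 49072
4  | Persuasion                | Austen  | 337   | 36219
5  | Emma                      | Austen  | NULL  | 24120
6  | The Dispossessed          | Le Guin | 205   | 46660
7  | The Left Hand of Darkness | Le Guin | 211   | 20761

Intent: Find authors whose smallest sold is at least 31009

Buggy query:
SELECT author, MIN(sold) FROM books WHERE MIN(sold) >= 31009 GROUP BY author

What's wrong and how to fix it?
Bug: Aggregates like MIN are computed per group after WHERE runs

Fix: Use HAVING for the per-group MIN condition

Corrected query:
SELECT author, MIN(sold) FROM books GROUP BY author HAVING MIN(sold) >= 31009

Result:
(no rows)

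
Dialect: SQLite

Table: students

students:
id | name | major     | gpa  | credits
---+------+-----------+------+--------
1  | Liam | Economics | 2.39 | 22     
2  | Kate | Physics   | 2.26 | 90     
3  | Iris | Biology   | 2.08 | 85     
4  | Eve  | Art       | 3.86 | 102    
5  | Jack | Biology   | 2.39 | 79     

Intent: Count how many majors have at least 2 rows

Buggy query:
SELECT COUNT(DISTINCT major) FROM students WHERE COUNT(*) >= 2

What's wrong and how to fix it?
Bug: COUNT(*) cannot appear in WHERE; the per-group count doesn't exist yet

Fix: Group first with HAVING COUNT(*) >= 2, then COUNT the resulting groups

Corrected query:
SELECT COUNT(*) FROM (SELECT major FROM students GROUP BY major HAVING COUNT(*) >= 2)

Result:
COUNT(*)
--------
1       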